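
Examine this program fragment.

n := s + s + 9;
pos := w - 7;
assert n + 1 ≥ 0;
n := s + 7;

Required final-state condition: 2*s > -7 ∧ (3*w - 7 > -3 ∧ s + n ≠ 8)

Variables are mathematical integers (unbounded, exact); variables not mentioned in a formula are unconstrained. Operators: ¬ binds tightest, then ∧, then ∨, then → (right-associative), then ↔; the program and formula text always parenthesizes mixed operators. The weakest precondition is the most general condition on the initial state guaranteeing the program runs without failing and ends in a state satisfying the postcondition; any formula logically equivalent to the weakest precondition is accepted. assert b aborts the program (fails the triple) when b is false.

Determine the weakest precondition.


Working backward. After the program, the postcondition 2*s > -7 ∧ (3*w - 7 > -3 ∧ s + n ≠ 8) must hold; in canonical form it is 2*s > -7 ∧ 3*w > 4 ∧ n + s ≠ 8.
Before n := s + 7: 2*s > -7 ∧ 3*w > 4 ∧ 2*s ≠ 1
Before assert n + 1 ≥ 0: n ≥ -1 ∧ 2*s > -7 ∧ 3*w > 4 ∧ 2*s ≠ 1
Before pos := w - 7: n ≥ -1 ∧ 2*s > -7 ∧ 3*w > 4 ∧ 2*s ≠ 1
Before n := s + s + 9: 2*s ≥ -10 ∧ 2*s > -7 ∧ 3*w > 4 ∧ 2*s ≠ 1
Answer: WP = 2*s ≥ -10 ∧ 2*s > -7 ∧ 3*w > 4 ∧ 2*s ≠ 1


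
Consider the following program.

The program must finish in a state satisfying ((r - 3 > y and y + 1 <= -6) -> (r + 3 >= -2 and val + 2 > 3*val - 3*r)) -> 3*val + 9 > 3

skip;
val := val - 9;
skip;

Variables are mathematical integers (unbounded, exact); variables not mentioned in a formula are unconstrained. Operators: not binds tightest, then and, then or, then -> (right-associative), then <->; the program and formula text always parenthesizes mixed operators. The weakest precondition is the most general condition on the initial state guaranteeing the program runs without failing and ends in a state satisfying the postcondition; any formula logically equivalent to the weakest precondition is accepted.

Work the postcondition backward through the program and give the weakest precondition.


Working backward. After the program, the postcondition ((r - 3 > y and y + 1 <= -6) -> (r + 3 >= -2 and val + 2 > 3*val - 3*r)) -> 3*val + 9 > 3 must hold; in canonical form it is ((r > y + 3 and y <= -7) -> (r >= -5 and 3*r > 2*val - 2)) -> 3*val > -6.
Before skip: ((r > y + 3 and y <= -7) -> (r >= -5 and 3*r > 2*val - 2)) -> 3*val > -6
Before val := val - 9: ((r > y + 3 and y <= -7) -> (r >= -5 and 3*r > 2*val - 20)) -> 3*val > 21
Before skip: ((r > y + 3 and y <= -7) -> (r >= -5 and 3*r > 2*val - 20)) -> 3*val > 21
Answer: WP = ((r > y + 3 and y <= -7) -> (r >= -5 and 3*r > 2*val - 20)) -> 3*val > 21


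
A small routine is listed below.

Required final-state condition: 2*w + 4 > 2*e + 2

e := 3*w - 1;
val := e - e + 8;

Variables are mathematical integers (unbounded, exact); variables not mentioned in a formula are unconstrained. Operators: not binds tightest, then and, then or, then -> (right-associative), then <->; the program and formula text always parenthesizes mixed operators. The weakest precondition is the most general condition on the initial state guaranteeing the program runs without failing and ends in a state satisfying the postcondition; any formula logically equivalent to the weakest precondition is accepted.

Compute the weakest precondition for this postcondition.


Working backward. After the program, the postcondition 2*w + 4 > 2*e + 2 must hold; in canonical form it is 2*w > 2*e - 2.
Before val := e - e + 8: 2*w > 2*e - 2
Before e := 3*w - 1: 4*w < 4
Answer: WP = 4*w < 4


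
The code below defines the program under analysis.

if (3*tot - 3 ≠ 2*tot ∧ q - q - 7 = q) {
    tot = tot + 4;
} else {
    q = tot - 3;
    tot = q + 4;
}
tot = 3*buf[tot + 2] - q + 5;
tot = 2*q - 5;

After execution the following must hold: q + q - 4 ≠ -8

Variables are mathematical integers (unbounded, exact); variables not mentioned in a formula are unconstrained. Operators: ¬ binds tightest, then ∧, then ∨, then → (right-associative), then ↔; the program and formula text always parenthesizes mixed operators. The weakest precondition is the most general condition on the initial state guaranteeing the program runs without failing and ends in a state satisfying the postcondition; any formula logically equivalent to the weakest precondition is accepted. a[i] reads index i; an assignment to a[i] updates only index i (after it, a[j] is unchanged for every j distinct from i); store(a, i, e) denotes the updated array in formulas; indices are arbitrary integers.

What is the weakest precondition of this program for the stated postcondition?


Working backward. After the program, the postcondition q + q - 4 ≠ -8 must hold; in canonical form it is 2*q ≠ -4.
Before tot := 2*q - 5: 2*q ≠ -4
Before tot := 3*buf[tot + 2] - q + 5: 2*q ≠ -4
Then branch requires 2*q ≠ -4; else branch requires 2*tot ≠ 2.
Before the if: ((tot ≠ 3 ∧ q = -7) → 2*q ≠ -4) ∧ ((¬(tot ≠ 3 ∧ q = -7)) → 2*tot ≠ 2)
Answer: WP = ((tot ≠ 3 ∧ q = -7) → 2*q ≠ -4) ∧ ((¬(tot ≠ 3 ∧ q = -7)) → 2*tot ≠ 2)


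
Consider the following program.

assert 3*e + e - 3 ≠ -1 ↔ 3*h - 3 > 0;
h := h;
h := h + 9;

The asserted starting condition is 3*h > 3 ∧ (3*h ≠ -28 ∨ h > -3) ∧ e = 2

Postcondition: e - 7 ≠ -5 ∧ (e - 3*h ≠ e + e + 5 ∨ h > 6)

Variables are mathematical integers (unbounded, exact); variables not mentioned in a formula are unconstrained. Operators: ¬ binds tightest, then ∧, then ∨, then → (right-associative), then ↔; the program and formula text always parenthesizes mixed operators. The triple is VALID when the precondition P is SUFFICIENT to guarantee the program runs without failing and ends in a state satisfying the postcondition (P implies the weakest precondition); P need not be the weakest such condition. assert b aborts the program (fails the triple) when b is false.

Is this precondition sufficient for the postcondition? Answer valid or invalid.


Working backward. After the program, the postcondition e - 7 ≠ -5 ∧ (e - 3*h ≠ e + e + 5 ∨ h > 6) must hold; in canonical form it is e ≠ 2 ∧ (e + 3*h ≠ -5 ∨ h > 6).
Before h := h + 9: e ≠ 2 ∧ (e + 3*h ≠ -32 ∨ h > -3)
Before h := h: e ≠ 2 ∧ (e + 3*h ≠ -32 ∨ h > -3)
Before assert 3*e + e - 3 ≠ -1 ↔ 3*h - 3 > 0: (4*e ≠ 2 ↔ 3*h > 3) ∧ e ≠ 2 ∧ (e + 3*h ≠ -32 ∨ h > -3)
The weakest precondition is (4*e ≠ 2 ↔ 3*h > 3) ∧ e ≠ 2 ∧ (e + 3*h ≠ -32 ∨ h > -3).
Check whether 3*h > 3 ∧ (3*h ≠ -28 ∨ h > -3) ∧ e = 2 implies it.
Countermodel: at the initial state e = 2, h = 2, the precondition holds but the weakest precondition fails.
Answer: invalid


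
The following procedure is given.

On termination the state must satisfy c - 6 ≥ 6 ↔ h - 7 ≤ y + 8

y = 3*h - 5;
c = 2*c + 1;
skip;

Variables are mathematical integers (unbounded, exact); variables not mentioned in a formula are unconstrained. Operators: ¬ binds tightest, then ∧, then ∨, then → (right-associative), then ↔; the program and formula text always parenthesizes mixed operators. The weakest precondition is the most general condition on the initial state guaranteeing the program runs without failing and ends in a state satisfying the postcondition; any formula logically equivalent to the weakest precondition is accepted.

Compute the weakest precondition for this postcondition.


Working backward. After the program, the postcondition c - 6 ≥ 6 ↔ h - 7 ≤ y + 8 must hold; in canonical form it is c ≥ 12 ↔ h ≤ y + 15.
Before skip: c ≥ 12 ↔ h ≤ y + 15
Before c := 2*c + 1: 2*c ≥ 11 ↔ h ≤ y + 15
Before y := 3*h - 5: 2*c ≥ 11 ↔ 2*h ≥ -10
Answer: WP = 2*c ≥ 11 ↔ 2*h ≥ -10


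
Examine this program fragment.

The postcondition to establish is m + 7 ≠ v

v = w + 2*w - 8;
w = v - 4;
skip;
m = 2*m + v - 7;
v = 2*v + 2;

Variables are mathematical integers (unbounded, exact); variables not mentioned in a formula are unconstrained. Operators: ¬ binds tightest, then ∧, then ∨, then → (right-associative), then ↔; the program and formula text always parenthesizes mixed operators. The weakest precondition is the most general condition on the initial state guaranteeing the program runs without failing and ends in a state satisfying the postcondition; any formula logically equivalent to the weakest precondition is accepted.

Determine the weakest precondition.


Working backward. After the program, the postcondition m + 7 ≠ v must hold; in canonical form it is m ≠ v - 7.
Before v := 2*v + 2: m ≠ 2*v - 5
Before m := 2*m + v - 7: 2*m ≠ v + 2
Before skip: 2*m ≠ v + 2
Before w := v - 4: 2*m ≠ v + 2
Before v := w + 2*w - 8: 2*m ≠ 3*w - 6
Answer: WP = 2*m ≠ 3*w - 6


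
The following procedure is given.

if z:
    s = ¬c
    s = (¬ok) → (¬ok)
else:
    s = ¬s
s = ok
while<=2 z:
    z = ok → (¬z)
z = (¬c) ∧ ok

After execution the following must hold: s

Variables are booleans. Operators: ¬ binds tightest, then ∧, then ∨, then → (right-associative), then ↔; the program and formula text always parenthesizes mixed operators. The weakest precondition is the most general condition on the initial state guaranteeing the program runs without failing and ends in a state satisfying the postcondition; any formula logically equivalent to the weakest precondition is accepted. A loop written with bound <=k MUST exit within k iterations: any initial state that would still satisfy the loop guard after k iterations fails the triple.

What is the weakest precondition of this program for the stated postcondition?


Working backward. After the program, s must hold.
Before z := (¬c) ∧ ok: s
Before the loop (bound <=2), unroll the exhaustion recursion (WP_0 = exit-now case; WP_j = one more guarded iteration, up to j = 2):
  WP_0: (¬z) ∧ s
  WP_1: (z → ((¬(ok → (¬z))) ∧ s)) ∧ ((¬z) → s)
  WP_2: (z → (((ok → (¬z)) → ((¬(ok → (¬(ok → (¬z))))) ∧ s)) ∧ ((¬(ok → (¬z))) → s))) ∧ ((¬z) → s)
So before the loop: (z → (((ok → (¬z)) → ((¬(ok → (¬(ok → (¬z))))) ∧ s)) ∧ ((¬(ok → (¬z))) → s))) ∧ ((¬z) → s)
Before s := ok: (z → (((ok → (¬z)) → ((¬(ok → (¬(ok → (¬z))))) ∧ ok)) ∧ ((¬(ok → (¬z))) → ok))) ∧ ((¬z) → ok)
Then branch requires (z → (((ok → (¬z)) → ((¬(ok → (¬(ok → (¬z))))) ∧ ok)) ∧ ((¬(ok → (¬z))) → ok))) ∧ ((¬z) → ok); else branch requires (z → (((ok → (¬z)) → ((¬(ok → (¬(ok → (¬z))))) ∧ ok)) ∧ ((¬(ok → (¬z))) → ok))) ∧ ((¬z) → ok).
Before the if: (z → ((z → (((ok → (¬z)) → ((¬(ok → (¬(ok → (¬z))))) ∧ ok)) ∧ ((¬(ok → (¬z))) → ok))) ∧ ((¬z) → ok))) ∧ ((¬z) → ((z → (((ok → (¬z)) → ((¬(ok → (¬(ok → (¬z))))) ∧ ok)) ∧ ((¬(ok → (¬z))) → ok))) ∧ ((¬z) → ok)))
Answer: WP = (z → ((z → (((ok → (¬z)) → ((¬(ok → (¬(ok → (¬z))))) ∧ ok)) ∧ ((¬(ok → (¬z))) → ok))) ∧ ((¬z) → ok))) ∧ ((¬z) → ((z → (((ok → (¬z)) → ((¬(ok → (¬(ok → (¬z))))) ∧ ok)) ∧ ((¬(ok → (¬z))) → ok))) ∧ ((¬z) → ok)))


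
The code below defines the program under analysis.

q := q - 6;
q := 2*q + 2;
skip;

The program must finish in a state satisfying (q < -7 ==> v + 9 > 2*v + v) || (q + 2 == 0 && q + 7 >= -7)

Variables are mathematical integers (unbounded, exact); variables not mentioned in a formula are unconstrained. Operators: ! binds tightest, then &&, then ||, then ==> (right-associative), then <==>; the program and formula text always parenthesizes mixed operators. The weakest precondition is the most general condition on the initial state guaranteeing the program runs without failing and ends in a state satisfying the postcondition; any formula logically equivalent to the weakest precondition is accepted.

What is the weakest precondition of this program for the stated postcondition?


Working backward. After the program, the postcondition (q < -7 ==> v + 9 > 2*v + v) || (q + 2 == 0 && q + 7 >= -7) must hold; in canonical form it is (q < -7 ==> 2*v < 9) || (q == -2 && q >= -14).
Before skip: (q < -7 ==> 2*v < 9) || (q == -2 && q >= -14)
Before q := 2*q + 2: (2*q < -9 ==> 2*v < 9) || (2*q == -4 && 2*q >= -16)
Before q := q - 6: (2*q < 3 ==> 2*v < 9) || (2*q == 8 && 2*q >= -4)
Answer: WP = (2*q < 3 ==> 2*v < 9) || (2*q == 8 && 2*q >= -4)


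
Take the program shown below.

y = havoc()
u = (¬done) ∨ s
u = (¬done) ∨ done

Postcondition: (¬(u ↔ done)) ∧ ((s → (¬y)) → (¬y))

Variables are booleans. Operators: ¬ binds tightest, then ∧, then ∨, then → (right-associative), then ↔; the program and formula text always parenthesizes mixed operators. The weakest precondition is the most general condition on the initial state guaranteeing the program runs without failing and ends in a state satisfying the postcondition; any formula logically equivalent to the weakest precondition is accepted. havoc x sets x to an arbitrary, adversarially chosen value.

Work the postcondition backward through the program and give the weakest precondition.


Working backward. After the program, (¬(u ↔ done)) ∧ ((s → (¬y)) → (¬y)) must hold.
Before u := (¬done) ∨ done: (¬done) ∧ ((s → (¬y)) → (¬y))
Before u := (¬done) ∨ s: (¬done) ∧ ((s → (¬y)) → (¬y))
Before havoc y: (¬done) ∧ s
Answer: WP = (¬done) ∧ s


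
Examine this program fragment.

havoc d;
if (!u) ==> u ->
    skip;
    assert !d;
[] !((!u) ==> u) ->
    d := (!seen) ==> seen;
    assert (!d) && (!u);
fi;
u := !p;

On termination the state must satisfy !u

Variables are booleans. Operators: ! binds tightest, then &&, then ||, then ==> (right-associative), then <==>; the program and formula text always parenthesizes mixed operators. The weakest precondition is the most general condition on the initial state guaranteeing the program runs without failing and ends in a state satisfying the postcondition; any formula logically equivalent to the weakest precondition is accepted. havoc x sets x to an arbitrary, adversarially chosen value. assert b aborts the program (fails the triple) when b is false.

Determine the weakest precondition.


Working backward. After the program, !u must hold.
Before u := !p: p
Then branch requires (!d) && p; else branch requires (!((!seen) ==> seen)) && (!u) && p.
Before the if: (((!u) ==> u) ==> ((!d) && p)) && ((!((!u) ==> u)) ==> ((!((!seen) ==> seen)) && (!u) && p))
Before havoc d: (!((!u) ==> u)) && ((!((!u) ==> u)) ==> ((!((!seen) ==> seen)) && (!u) && p)) && (((!u) ==> u) ==> p)
Answer: WP = (!((!u) ==> u)) && ((!((!u) ==> u)) ==> ((!((!seen) ==> seen)) && (!u) && p)) && (((!u) ==> u) ==> p)


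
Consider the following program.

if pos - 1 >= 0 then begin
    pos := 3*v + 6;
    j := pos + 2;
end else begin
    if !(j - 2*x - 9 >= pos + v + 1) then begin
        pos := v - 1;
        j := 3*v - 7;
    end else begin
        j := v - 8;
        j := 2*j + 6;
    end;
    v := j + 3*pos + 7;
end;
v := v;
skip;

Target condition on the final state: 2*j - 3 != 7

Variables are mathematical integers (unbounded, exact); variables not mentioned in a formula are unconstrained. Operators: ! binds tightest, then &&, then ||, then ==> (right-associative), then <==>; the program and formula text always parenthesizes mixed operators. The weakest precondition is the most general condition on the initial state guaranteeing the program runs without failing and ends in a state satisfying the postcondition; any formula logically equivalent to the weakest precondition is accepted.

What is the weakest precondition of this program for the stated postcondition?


Working backward. After the program, the postcondition 2*j - 3 != 7 must hold; in canonical form it is 2*j != 10.
Before skip: 2*j != 10
Before v := v: 2*j != 10
Then branch requires 6*v != -6; else branch requires ((!(j >= pos + v + 2*x + 10)) ==> 6*v != 24) && (j >= pos + v + 2*x + 10 ==> 4*v != 30).
Before the if: (pos >= 1 ==> 6*v != -6) && ((!(pos >= 1)) ==> (((!(j >= pos + v + 2*x + 10)) ==> 6*v != 24) && (j >= pos + v + 2*x + 10 ==> 4*v != 30)))
Answer: WP = (pos >= 1 ==> 6*v != -6) && ((!(pos >= 1)) ==> (((!(j >= pos + v + 2*x + 10)) ==> 6*v != 24) && (j >= pos + v + 2*x + 10 ==> 4*v != 30)))


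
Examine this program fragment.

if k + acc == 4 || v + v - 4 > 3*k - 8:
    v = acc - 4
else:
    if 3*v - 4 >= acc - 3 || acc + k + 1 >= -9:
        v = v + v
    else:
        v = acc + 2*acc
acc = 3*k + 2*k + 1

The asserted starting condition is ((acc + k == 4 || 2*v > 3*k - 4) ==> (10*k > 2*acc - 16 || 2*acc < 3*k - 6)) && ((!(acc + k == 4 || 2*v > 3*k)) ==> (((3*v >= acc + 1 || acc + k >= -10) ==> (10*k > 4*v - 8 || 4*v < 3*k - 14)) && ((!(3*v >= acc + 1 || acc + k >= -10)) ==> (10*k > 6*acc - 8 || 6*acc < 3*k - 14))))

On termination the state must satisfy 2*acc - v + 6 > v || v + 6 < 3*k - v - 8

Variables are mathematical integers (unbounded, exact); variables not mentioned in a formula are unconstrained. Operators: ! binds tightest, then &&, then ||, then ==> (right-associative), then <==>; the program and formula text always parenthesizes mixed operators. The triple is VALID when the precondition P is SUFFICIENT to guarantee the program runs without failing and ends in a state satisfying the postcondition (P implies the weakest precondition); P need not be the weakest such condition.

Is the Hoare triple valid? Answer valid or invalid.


Working backward. After the program, the postcondition 2*acc - v + 6 > v || v + 6 < 3*k - v - 8 must hold; in canonical form it is 2*acc > 2*v - 6 || 2*v < 3*k - 14.
Before acc := 3*k + 2*k + 1: 10*k > 2*v - 8 || 2*v < 3*k - 14
Then branch requires 10*k > 2*acc - 16 || 2*acc < 3*k - 6; else branch requires ((3*v >= acc + 1 || acc + k >= -10) ==> (10*k > 4*v - 8 || 4*v < 3*k - 14)) && ((!(3*v >= acc + 1 || acc + k >= -10)) ==> (10*k > 6*acc - 8 || 6*acc < 3*k - 14)).
Before the if: ((acc + k == 4 || 2*v > 3*k - 4) ==> (10*k > 2*acc - 16 || 2*acc < 3*k - 6)) && ((!(acc + k == 4 || 2*v > 3*k - 4)) ==> (((3*v >= acc + 1 || acc + k >= -10) ==> (10*k > 4*v - 8 || 4*v < 3*k - 14)) && ((!(3*v >= acc + 1 || acc + k >= -10)) ==> (10*k > 6*acc - 8 || 6*acc < 3*k - 14))))
The weakest precondition is ((acc + k == 4 || 2*v > 3*k - 4) ==> (10*k > 2*acc - 16 || 2*acc < 3*k - 6)) && ((!(acc + k == 4 || 2*v > 3*k - 4)) ==> (((3*v >= acc + 1 || acc + k >= -10) ==> (10*k > 4*v - 8 || 4*v < 3*k - 14)) && ((!(3*v >= acc + 1 || acc + k >= -10)) ==> (10*k > 6*acc - 8 || 6*acc < 3*k - 14)))).
Check whether ((acc + k == 4 || 2*v > 3*k - 4) ==> (10*k > 2*acc - 16 || 2*acc < 3*k - 6)) && ((!(acc + k == 4 || 2*v > 3*k)) ==> (((3*v >= acc + 1 || acc + k >= -10) ==> (10*k > 4*v - 8 || 4*v < 3*k - 14)) && ((!(3*v >= acc + 1 || acc + k >= -10)) ==> (10*k > 6*acc - 8 || 6*acc < 3*k - 14)))) implies it.
Every state satisfying the precondition satisfies the weakest precondition: the implication holds.
Answer: valid


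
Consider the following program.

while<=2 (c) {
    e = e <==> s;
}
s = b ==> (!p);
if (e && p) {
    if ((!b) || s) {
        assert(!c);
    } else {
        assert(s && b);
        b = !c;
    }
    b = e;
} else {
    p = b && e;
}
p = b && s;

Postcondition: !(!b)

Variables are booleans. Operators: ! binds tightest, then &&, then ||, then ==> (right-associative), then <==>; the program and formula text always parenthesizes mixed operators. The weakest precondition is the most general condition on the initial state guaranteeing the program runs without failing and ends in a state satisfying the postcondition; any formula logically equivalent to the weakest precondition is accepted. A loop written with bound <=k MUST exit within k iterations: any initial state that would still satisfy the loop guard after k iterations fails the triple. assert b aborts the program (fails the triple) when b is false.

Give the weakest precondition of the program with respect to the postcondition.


Working backward. After the program, the postcondition !(!b) must hold; in canonical form it is b.
Before p := b && s: b
Then branch requires (((!b) || s) ==> ((!c) && e)) && ((!((!b) || s)) ==> (s && b && e)); else branch requires b.
Before the if: ((e && p) ==> ((((!b) || s) ==> ((!c) && e)) && ((!((!b) || s)) ==> (s && b && e)))) && ((!(e && p)) ==> b)
Before s := b ==> (!p): ((e && p) ==> ((((!b) || (b ==> (!p))) ==> ((!c) && e)) && ((!((!b) || (b ==> (!p)))) ==> ((b ==> (!p)) && b && e)))) && ((!(e && p)) ==> b)
Before the loop (bound <=2), unroll the exhaustion recursion (WP_0 = exit-now case; WP_j = one more guarded iteration, up to j = 2):
  WP_0: (!c) && ((e && p) ==> ((((!b) || (b ==> (!p))) ==> ((!c) && e)) && ((!((!b) || (b ==> (!p)))) ==> ((b ==> (!p)) && b && e)))) && ((!(e && p)) ==> b)
  WP_1: (c ==> ((!c) && (((e <==> s) && p) ==> ((((!b) || (b ==> (!p))) ==> ((!c) && (e <==> s))) && ((!((!b) || (b ==> (!p)))) ==> ((b ==> (!p)) && b && (e <==> s))))) && ((!((e <==> s) && p)) ==> b))) && ((!c) ==> (((e && p) ==> ((((!b) || (b ==> (!p))) ==> ((!c) && e)) && ((!((!b) || (b ==> (!p)))) ==> ((b ==> (!p)) && b && e)))) && ((!(e && p)) ==> b)))
  WP_2: (c ==> ((c ==> ((!c) && ((((e <==> s) <==> s) && p) ==> ((((!b) || (b ==> (!p))) ==> ((!c) && ((e <==> s) <==> s))) && ((!((!b) || (b ==> (!p)))) ==> ((b ==> (!p)) && b && ((e <==> s) <==> s))))) && ((!(((e <==> s) <==> s) && p)) ==> b))) && ((!c) ==> ((((e <==> s) && p) ==> ((((!b) || (b ==> (!p))) ==> ((!c) && (e <==> s))) && ((!((!b) || (b ==> (!p)))) ==> ((b ==> (!p)) && b && (e <==> s))))) && ((!((e <==> s) && p)) ==> b))))) && ((!c) ==> (((e && p) ==> ((((!b) || (b ==> (!p))) ==> ((!c) && e)) && ((!((!b) || (b ==> (!p)))) ==> ((b ==> (!p)) && b && e)))) && ((!(e && p)) ==> b)))
So before the loop: (c ==> ((c ==> ((!c) && ((((e <==> s) <==> s) && p) ==> ((((!b) || (b ==> (!p))) ==> ((!c) && ((e <==> s) <==> s))) && ((!((!b) || (b ==> (!p)))) ==> ((b ==> (!p)) && b && ((e <==> s) <==> s))))) && ((!(((e <==> s) <==> s) && p)) ==> b))) && ((!c) ==> ((((e <==> s) && p) ==> ((((!b) || (b ==> (!p))) ==> ((!c) && (e <==> s))) && ((!((!b) || (b ==> (!p)))) ==> ((b ==> (!p)) && b && (e <==> s))))) && ((!((e <==> s) && p)) ==> b))))) && ((!c) ==> (((e && p) ==> ((((!b) || (b ==> (!p))) ==> ((!c) && e)) && ((!((!b) || (b ==> (!p)))) ==> ((b ==> (!p)) && b && e)))) && ((!(e && p)) ==> b)))
Answer: WP = (c ==> ((c ==> ((!c) && ((((e <==> s) <==> s) && p) ==> ((((!b) || (b ==> (!p))) ==> ((!c) && ((e <==> s) <==> s))) && ((!((!b) || (b ==> (!p)))) ==> ((b ==> (!p)) && b && ((e <==> s) <==> s))))) && ((!(((e <==> s) <==> s) && p)) ==> b))) && ((!c) ==> ((((e <==> s) && p) ==> ((((!b) || (b ==> (!p))) ==> ((!c) && (e <==> s))) && ((!((!b) || (b ==> (!p)))) ==> ((b ==> (!p)) && b && (e <==> s))))) && ((!((e <==> s) && p)) ==> b))))) && ((!c) ==> (((e && p) ==> ((((!b) || (b ==> (!p))) ==> ((!c) && e)) && ((!((!b) || (b ==> (!p)))) ==> ((b ==> (!p)) && b && e)))) && ((!(e && p)) ==> b)))


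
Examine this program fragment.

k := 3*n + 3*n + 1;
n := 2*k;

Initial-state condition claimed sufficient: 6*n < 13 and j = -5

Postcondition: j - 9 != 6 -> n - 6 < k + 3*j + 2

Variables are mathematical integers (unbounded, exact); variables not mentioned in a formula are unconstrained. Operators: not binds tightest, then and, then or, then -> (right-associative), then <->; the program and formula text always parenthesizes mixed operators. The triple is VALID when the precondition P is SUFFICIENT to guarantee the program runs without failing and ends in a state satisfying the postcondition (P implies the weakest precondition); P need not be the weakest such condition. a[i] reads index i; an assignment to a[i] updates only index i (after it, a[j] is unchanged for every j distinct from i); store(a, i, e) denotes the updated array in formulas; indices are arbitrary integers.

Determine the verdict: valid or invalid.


Working backward. After the program, the postcondition j - 9 != 6 -> n - 6 < k + 3*j + 2 must hold; in canonical form it is j != 15 -> n < 3*j + k + 8.
Before n := 2*k: j != 15 -> k < 3*j + 8
Before k := 3*n + 3*n + 1: j != 15 -> 6*n < 3*j + 7
The weakest precondition is j != 15 -> 6*n < 3*j + 7.
Check whether 6*n < 13 and j = -5 implies it.
Countermodel: at the initial state j = -5, n = -1, the precondition holds but the weakest precondition fails.
Answer: invalid


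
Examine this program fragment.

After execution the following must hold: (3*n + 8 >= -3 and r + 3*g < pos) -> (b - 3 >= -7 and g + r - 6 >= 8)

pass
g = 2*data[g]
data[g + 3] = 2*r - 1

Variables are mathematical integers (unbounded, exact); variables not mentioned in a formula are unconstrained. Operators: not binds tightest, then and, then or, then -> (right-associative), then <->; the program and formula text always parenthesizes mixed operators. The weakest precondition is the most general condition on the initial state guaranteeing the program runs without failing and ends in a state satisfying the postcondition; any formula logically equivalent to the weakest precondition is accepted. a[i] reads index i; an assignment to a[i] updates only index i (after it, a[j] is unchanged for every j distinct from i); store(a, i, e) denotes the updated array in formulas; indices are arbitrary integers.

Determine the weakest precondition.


Working backward. After the program, the postcondition (3*n + 8 >= -3 and r + 3*g < pos) -> (b - 3 >= -7 and g + r - 6 >= 8) must hold; in canonical form it is (3*n >= -11 and 3*g + r < pos) -> (b >= -4 and g + r >= 14).
Before data[g + 3] := 2*r - 1: (3*n >= -11 and 3*g + r < pos) -> (b >= -4 and g + r >= 14)
Before g := 2*data[g]: (3*n >= -11 and 6*data[g] + r < pos) -> (b >= -4 and 2*data[g] + r >= 14)
Before skip: (3*n >= -11 and 6*data[g] + r < pos) -> (b >= -4 and 2*data[g] + r >= 14)
Answer: WP = (3*n >= -11 and 6*data[g] + r < pos) -> (b >= -4 and 2*data[g] + r >= 14)


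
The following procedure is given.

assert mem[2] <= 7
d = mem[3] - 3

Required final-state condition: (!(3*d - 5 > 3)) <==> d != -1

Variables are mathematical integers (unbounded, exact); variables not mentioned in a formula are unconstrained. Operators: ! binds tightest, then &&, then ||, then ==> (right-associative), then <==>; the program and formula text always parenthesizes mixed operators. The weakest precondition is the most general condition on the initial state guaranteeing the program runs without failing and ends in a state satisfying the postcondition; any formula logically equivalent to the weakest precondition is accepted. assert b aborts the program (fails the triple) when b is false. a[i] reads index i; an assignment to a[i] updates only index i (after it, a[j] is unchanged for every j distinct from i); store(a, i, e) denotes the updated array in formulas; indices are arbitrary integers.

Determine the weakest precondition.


Working backward. After the program, the postcondition (!(3*d - 5 > 3)) <==> d != -1 must hold; in canonical form it is (!(3*d > 8)) <==> d != -1.
Before d := mem[3] - 3: (!(3*mem[3] > 17)) <==> mem[3] != 2
Before assert mem[2] <= 7: mem[2] <= 7 && ((!(3*mem[3] > 17)) <==> mem[3] != 2)
Answer: WP = mem[2] <= 7 && ((!(3*mem[3] > 17)) <==> mem[3] != 2)


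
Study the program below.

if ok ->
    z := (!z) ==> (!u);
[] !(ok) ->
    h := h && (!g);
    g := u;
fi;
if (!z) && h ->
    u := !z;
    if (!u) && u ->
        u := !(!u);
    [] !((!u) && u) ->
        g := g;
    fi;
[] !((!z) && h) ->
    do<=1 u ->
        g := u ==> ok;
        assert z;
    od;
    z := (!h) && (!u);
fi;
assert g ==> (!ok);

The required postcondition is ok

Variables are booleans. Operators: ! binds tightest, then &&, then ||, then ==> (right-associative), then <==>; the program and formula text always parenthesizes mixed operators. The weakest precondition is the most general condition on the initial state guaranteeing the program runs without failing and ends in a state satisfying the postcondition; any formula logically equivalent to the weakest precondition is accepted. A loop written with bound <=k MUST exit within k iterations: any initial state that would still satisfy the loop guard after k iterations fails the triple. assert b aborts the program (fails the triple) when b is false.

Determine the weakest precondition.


Working backward. After the program, ok must hold.
Before assert g ==> (!ok): (g ==> (!ok)) && ok
Then branch requires (g ==> (!ok)) && ok; else branch requires (u ==> (z && (!u) && ((u ==> ok) ==> (!ok)) && ok)) && ((!u) ==> ((g ==> (!ok)) && ok)).
Before the if: (((!z) && h) ==> ((g ==> (!ok)) && ok)) && ((!((!z) && h)) ==> ((u ==> (z && (!u) && ((u ==> ok) ==> (!ok)) && ok)) && ((!u) ==> ((g ==> (!ok)) && ok))))
Then branch requires (((!((!z) ==> (!u))) && h) ==> ((g ==> (!ok)) && ok)) && ((!((!((!z) ==> (!u))) && h)) ==> ((u ==> (((!z) ==> (!u)) && (!u) && ((u ==> ok) ==> (!ok)) && ok)) && ((!u) ==> ((g ==> (!ok)) && ok)))); else branch requires (((!z) && h && (!g)) ==> ((u ==> (!ok)) && ok)) && ((!((!z) && h && (!g))) ==> ((u ==> (z && (!u) && ((u ==> ok) ==> (!ok)) && ok)) && ((!u) ==> ((u ==> (!ok)) && ok)))).
Before the if: (ok ==> ((((!((!z) ==> (!u))) && h) ==> ((g ==> (!ok)) && ok)) && ((!((!((!z) ==> (!u))) && h)) ==> ((u ==> (((!z) ==> (!u)) && (!u) && ((u ==> ok) ==> (!ok)) && ok)) && ((!u) ==> ((g ==> (!ok)) && ok)))))) && ((!ok) ==> ((((!z) && h && (!g)) ==> ((u ==> (!ok)) && ok)) && ((!((!z) && h && (!g))) ==> ((u ==> (z && (!u) && ((u ==> ok) ==> (!ok)) && ok)) && ((!u) ==> ((u ==> (!ok)) && ok))))))
Answer: WP = (ok ==> ((((!((!z) ==> (!u))) && h) ==> ((g ==> (!ok)) && ok)) && ((!((!((!z) ==> (!u))) && h)) ==> ((u ==> (((!z) ==> (!u)) && (!u) && ((u ==> ok) ==> (!ok)) && ok)) && ((!u) ==> ((g ==> (!ok)) && ok)))))) && ((!ok) ==> ((((!z) && h && (!g)) ==> ((u ==> (!ok)) && ok)) && ((!((!z) && h && (!g))) ==> ((u ==> (z && (!u) && ((u ==> ok) ==> (!ok)) && ok)) && ((!u) ==> ((u ==> (!ok)) && ok))))))


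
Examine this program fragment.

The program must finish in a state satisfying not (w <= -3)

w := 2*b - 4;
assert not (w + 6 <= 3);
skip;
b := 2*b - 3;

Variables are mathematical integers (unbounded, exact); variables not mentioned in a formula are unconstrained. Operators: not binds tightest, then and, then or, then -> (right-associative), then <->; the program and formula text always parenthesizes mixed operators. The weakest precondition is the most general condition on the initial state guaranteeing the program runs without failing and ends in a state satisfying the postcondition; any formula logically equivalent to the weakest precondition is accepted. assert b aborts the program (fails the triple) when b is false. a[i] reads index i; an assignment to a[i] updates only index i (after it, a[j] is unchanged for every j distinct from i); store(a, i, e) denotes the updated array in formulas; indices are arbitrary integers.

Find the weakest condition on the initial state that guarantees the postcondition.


Working backward. After the program, not (w <= -3) must hold.
Before b := 2*b - 3: not (w <= -3)
Before skip: not (w <= -3)
Before assert not (w + 6 <= 3): not (w <= -3)
Before w := 2*b - 4: not (2*b <= 1)
Answer: WP = not (2*b <= 1)


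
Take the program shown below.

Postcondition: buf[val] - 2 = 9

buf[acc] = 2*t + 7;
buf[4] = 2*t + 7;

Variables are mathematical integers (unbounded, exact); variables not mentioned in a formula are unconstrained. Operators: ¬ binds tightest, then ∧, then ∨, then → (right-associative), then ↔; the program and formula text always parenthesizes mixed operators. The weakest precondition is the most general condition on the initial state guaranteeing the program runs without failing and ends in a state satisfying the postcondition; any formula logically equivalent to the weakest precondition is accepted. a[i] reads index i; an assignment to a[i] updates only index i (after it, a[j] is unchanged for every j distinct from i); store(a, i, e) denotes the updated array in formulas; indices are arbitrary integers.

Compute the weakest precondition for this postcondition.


Working backward. After the program, the postcondition buf[val] - 2 = 9 must hold; in canonical form it is buf[val] = 11.
Before buf[4] := 2*t + 7: store(buf, 4, 2*t + 7)[val] = 11
Before buf[acc] := 2*t + 7: store(store(buf, acc, 2*t + 7), 4, 2*t + 7)[val] = 11
Answer: WP = store(store(buf, acc, 2*t + 7), 4, 2*t + 7)[val] = 11


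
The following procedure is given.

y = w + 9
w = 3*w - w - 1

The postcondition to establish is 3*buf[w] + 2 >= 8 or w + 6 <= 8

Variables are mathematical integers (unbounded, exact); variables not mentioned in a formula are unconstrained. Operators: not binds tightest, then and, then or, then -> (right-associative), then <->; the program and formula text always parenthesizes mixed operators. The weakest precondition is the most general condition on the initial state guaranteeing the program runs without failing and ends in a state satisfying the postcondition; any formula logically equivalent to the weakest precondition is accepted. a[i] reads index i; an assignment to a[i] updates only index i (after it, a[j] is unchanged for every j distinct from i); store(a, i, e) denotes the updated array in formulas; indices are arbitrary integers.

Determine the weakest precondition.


Working backward. After the program, the postcondition 3*buf[w] + 2 >= 8 or w + 6 <= 8 must hold; in canonical form it is 3*buf[w] >= 6 or w <= 2.
Before w := 3*w - w - 1: 3*buf[2*w - 1] >= 6 or 2*w <= 3
Before y := w + 9: 3*buf[2*w - 1] >= 6 or 2*w <= 3
Answer: WP = 3*buf[2*w - 1] >= 6 or 2*w <= 3


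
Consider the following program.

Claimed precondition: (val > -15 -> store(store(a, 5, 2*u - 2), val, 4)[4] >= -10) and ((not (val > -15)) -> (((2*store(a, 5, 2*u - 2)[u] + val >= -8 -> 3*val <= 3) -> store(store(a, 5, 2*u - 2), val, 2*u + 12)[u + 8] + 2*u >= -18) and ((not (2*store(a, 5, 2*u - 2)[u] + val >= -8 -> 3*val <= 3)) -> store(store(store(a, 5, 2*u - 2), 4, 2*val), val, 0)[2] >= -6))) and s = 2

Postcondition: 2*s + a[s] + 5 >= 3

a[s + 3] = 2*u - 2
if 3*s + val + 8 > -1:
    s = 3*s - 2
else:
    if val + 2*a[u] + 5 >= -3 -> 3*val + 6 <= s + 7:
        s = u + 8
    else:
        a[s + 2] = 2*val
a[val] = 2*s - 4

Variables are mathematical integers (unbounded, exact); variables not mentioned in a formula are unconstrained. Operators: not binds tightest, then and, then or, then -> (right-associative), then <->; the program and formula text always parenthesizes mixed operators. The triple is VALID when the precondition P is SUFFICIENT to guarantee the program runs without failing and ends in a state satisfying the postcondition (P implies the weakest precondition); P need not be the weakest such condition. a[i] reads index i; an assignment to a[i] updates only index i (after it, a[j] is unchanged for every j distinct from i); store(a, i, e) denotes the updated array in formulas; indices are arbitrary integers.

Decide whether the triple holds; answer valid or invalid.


Working backward. After the program, the postcondition 2*s + a[s] + 5 >= 3 must hold; in canonical form it is a[s] + 2*s >= -2.
Before a[val] := 2*s - 4: store(a, val, 2*s - 4)[s] + 2*s >= -2
Then branch requires store(a, val, 6*s - 8)[3*s - 2] + 6*s >= 2; else branch requires ((2*a[u] + val >= -8 -> 3*val <= s + 1) -> store(a, val, 2*u + 12)[u + 8] + 2*u >= -18) and ((not (2*a[u] + val >= -8 -> 3*val <= s + 1)) -> store(store(a, s + 2, 2*val), val, 2*s - 4)[s] + 2*s >= -2).
Before the if: (3*s + val > -9 -> store(a, val, 6*s - 8)[3*s - 2] + 6*s >= 2) and ((not (3*s + val > -9)) -> (((2*a[u] + val >= -8 -> 3*val <= s + 1) -> store(a, val, 2*u + 12)[u + 8] + 2*u >= -18) and ((not (2*a[u] + val >= -8 -> 3*val <= s + 1)) -> store(store(a, s + 2, 2*val), val, 2*s - 4)[s] + 2*s >= -2)))
Before a[s + 3] := 2*u - 2: (3*s + val > -9 -> store(store(a, s + 3, 2*u - 2), val, 6*s - 8)[3*s - 2] + 6*s >= 2) and ((not (3*s + val > -9)) -> (((2*store(a, s + 3, 2*u - 2)[u] + val >= -8 -> 3*val <= s + 1) -> store(store(a, s + 3, 2*u - 2), val, 2*u + 12)[u + 8] + 2*u >= -18) and ((not (2*store(a, s + 3, 2*u - 2)[u] + val >= -8 -> 3*val <= s + 1)) -> store(store(store(a, s + 3, 2*u - 2), s + 2, 2*val), val, 2*s - 4)[s] + 2*s >= -2)))
The weakest precondition is (3*s + val > -9 -> store(store(a, s + 3, 2*u - 2), val, 6*s - 8)[3*s - 2] + 6*s >= 2) and ((not (3*s + val > -9)) -> (((2*store(a, s + 3, 2*u - 2)[u] + val >= -8 -> 3*val <= s + 1) -> store(store(a, s + 3, 2*u - 2), val, 2*u + 12)[u + 8] + 2*u >= -18) and ((not (2*store(a, s + 3, 2*u - 2)[u] + val >= -8 -> 3*val <= s + 1)) -> store(store(store(a, s + 3, 2*u - 2), s + 2, 2*val), val, 2*s - 4)[s] + 2*s >= -2))).
Check whether (val > -15 -> store(store(a, 5, 2*u - 2), val, 4)[4] >= -10) and ((not (val > -15)) -> (((2*store(a, 5, 2*u - 2)[u] + val >= -8 -> 3*val <= 3) -> store(store(a, 5, 2*u - 2), val, 2*u + 12)[u + 8] + 2*u >= -18) and ((not (2*store(a, 5, 2*u - 2)[u] + val >= -8 -> 3*val <= 3)) -> store(store(store(a, 5, 2*u - 2), 4, 2*val), val, 0)[2] >= -6))) and s = 2 implies it.
Every state satisfying the precondition satisfies the weakest precondition: the implication holds.
Answer: valid


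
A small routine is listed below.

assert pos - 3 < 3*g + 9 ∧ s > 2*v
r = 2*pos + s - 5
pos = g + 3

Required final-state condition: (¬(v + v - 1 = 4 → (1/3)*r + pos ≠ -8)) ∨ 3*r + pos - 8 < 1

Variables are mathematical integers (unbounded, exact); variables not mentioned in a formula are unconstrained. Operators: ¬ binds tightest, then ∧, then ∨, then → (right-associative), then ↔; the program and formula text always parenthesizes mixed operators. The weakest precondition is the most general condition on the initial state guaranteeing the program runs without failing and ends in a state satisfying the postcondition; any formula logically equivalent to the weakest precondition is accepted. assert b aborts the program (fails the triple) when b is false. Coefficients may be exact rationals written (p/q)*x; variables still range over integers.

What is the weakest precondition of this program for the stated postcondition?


Working backward. After the program, the postcondition (¬(v + v - 1 = 4 → (1/3)*r + pos ≠ -8)) ∨ 3*r + pos - 8 < 1 must hold; in canonical form it is (¬(2*v = 5 → pos + (1/3)*r ≠ -8)) ∨ pos + 3*r < 9.
Before pos := g + 3: (¬(2*v = 5 → g + (1/3)*r ≠ -11)) ∨ g + 3*r < 6
Before r := 2*pos + s - 5: (¬(2*v = 5 → g + (2/3)*pos + (1/3)*s ≠ -28/3)) ∨ g + 6*pos + 3*s < 21
Before assert pos - 3 < 3*g + 9 ∧ s > 2*v: pos < 3*g + 12 ∧ s > 2*v ∧ ((¬(2*v = 5 → g + (2/3)*pos + (1/3)*s ≠ -28/3)) ∨ g + 6*pos + 3*s < 21)
Answer: WP = pos < 3*g + 12 ∧ s > 2*v ∧ ((¬(2*v = 5 → g + (2/3)*pos + (1/3)*s ≠ -28/3)) ∨ g + 6*pos + 3*s < 21)


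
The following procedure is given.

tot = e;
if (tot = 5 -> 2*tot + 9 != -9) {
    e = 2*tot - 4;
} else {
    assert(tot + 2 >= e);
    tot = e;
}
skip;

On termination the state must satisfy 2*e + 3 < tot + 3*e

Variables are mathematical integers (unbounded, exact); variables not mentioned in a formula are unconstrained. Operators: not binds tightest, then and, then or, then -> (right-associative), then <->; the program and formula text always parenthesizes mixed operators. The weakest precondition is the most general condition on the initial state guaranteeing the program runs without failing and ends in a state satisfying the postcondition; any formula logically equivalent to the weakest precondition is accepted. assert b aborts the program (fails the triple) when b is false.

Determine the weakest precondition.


Working backward. After the program, the postcondition 2*e + 3 < tot + 3*e must hold; in canonical form it is e + tot > 3.
Before skip: e + tot > 3
Then branch requires 3*tot > 7; else branch requires tot >= e - 2 and 2*e > 3.
Before the if: ((tot = 5 -> 2*tot != -18) -> 3*tot > 7) and ((not (tot = 5 -> 2*tot != -18)) -> (tot >= e - 2 and 2*e > 3))
Before tot := e: ((e = 5 -> 2*e != -18) -> 3*e > 7) and ((not (e = 5 -> 2*e != -18)) -> 2*e > 3)
Answer: WP = ((e = 5 -> 2*e != -18) -> 3*e > 7) and ((not (e = 5 -> 2*e != -18)) -> 2*e > 3)


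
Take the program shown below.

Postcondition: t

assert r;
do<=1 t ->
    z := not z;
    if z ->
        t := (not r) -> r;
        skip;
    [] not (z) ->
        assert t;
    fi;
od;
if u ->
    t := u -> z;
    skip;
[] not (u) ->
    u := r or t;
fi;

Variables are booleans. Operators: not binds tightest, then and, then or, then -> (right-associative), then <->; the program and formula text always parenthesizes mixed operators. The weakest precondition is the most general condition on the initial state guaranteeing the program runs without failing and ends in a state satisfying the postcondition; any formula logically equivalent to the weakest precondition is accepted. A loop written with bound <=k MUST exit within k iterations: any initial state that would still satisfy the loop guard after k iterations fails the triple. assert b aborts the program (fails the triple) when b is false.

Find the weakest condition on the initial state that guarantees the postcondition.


Working backward. After the program, t must hold.
Then branch requires u -> z; else branch requires t.
Before the if: (u -> (u -> z)) and ((not u) -> t)
Before the loop (bound <=1), unroll the exhaustion recursion (WP_0 = exit-now case; WP_j = one more guarded iteration, up to j = 1):
  WP_0: (not t) and (u -> (u -> z)) and ((not u) -> t)
  WP_1: (t -> (((not z) -> ((not ((not r) -> r)) and (u -> (u -> (not z))) and ((not u) -> ((not r) -> r)))) and (not z))) and ((not t) -> ((u -> (u -> z)) and ((not u) -> t)))
So before the loop: (t -> (((not z) -> ((not ((not r) -> r)) and (u -> (u -> (not z))) and ((not u) -> ((not r) -> r)))) and (not z))) and ((not t) -> ((u -> (u -> z)) and ((not u) -> t)))
Before assert r: r and (t -> (((not z) -> ((not ((not r) -> r)) and (u -> (u -> (not z))) and ((not u) -> ((not r) -> r)))) and (not z))) and ((not t) -> ((u -> (u -> z)) and ((not u) -> t)))
Answer: WP = r and (t -> (((not z) -> ((not ((not r) -> r)) and (u -> (u -> (not z))) and ((not u) -> ((not r) -> r)))) and (not z))) and ((not t) -> ((u -> (u -> z)) and ((not u) -> t)))
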